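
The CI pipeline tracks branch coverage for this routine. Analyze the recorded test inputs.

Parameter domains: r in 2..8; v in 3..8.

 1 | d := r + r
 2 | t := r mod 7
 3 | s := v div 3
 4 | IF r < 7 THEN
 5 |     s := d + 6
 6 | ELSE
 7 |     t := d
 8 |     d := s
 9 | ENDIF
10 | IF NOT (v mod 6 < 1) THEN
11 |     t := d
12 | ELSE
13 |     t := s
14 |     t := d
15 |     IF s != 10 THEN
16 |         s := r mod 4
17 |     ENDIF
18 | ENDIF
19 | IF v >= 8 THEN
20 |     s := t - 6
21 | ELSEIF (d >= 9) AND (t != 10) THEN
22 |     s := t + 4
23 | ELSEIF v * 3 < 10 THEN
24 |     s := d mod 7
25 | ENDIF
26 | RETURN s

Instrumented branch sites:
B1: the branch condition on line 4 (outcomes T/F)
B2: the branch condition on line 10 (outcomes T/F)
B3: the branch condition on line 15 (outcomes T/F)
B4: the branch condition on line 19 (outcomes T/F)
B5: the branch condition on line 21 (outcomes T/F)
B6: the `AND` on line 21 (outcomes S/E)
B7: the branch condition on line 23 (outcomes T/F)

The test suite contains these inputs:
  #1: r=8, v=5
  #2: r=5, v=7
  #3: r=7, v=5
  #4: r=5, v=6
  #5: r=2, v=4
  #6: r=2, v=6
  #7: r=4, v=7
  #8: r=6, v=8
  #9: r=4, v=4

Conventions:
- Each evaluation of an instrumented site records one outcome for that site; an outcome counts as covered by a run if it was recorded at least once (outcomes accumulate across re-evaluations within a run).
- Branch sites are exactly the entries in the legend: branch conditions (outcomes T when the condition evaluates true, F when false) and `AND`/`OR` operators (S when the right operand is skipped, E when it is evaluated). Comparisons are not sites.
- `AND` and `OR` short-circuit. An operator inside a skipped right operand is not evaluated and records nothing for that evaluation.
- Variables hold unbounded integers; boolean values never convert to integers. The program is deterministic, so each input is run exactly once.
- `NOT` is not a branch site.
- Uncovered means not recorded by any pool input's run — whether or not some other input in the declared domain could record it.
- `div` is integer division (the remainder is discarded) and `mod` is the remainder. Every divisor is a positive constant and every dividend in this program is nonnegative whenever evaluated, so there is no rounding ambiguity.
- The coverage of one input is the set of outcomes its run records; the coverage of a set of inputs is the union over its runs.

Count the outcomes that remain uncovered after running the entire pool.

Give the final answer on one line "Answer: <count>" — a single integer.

input #1, r=8, v=5: events B1->F, B2->T, B4->F, B6->S, B5->F, B7->F; outcomes B1=F, B2=T, B4=F, B5=F, B6=S, B7=F
input #2, r=5, v=7: events B1->T, B2->T, B4->F, B6->E, B5->F, B7->F; outcomes B1=T, B2=T, B4=F, B5=F, B6=E, B7=F
input #3, r=7, v=5: events B1->F, B2->T, B4->F, B6->S, B5->F, B7->F; outcomes B1=F, B2=T, B4=F, B5=F, B6=S, B7=F
input #4, r=5, v=6: events B1->T, B2->F, B3->T, B4->F, B6->E, B5->F, B7->F; outcomes B1=T, B2=F, B3=T, B4=F, B5=F, B6=E, B7=F
input #5, r=2, v=4: events B1->T, B2->T, B4->F, B6->S, B5->F, B7->F; outcomes B1=T, B2=T, B4=F, B5=F, B6=S, B7=F
input #6, r=2, v=6: events B1->T, B2->F, B3->F, B4->F, B6->S, B5->F, B7->F; outcomes B1=T, B2=F, B3=F, B4=F, B5=F, B6=S, B7=F
input #7, r=4, v=7: events B1->T, B2->T, B4->F, B6->S, B5->F, B7->F; outcomes B1=T, B2=T, B4=F, B5=F, B6=S, B7=F
input #8, r=6, v=8: events B1->T, B2->T, B4->T; outcomes B1=T, B2=T, B4=T
input #9, r=4, v=4: events B1->T, B2->T, B4->F, B6->S, B5->F, B7->F; outcomes B1=T, B2=T, B4=F, B5=F, B6=S, B7=F
union over the pool: B1=T, B1=F, B2=T, B2=F, B3=T, B3=F, B4=T, B4=F, B5=F, B6=S, B6=E, B7=F
uncovered (2 of 14): B5=T, B7=T

Answer: 2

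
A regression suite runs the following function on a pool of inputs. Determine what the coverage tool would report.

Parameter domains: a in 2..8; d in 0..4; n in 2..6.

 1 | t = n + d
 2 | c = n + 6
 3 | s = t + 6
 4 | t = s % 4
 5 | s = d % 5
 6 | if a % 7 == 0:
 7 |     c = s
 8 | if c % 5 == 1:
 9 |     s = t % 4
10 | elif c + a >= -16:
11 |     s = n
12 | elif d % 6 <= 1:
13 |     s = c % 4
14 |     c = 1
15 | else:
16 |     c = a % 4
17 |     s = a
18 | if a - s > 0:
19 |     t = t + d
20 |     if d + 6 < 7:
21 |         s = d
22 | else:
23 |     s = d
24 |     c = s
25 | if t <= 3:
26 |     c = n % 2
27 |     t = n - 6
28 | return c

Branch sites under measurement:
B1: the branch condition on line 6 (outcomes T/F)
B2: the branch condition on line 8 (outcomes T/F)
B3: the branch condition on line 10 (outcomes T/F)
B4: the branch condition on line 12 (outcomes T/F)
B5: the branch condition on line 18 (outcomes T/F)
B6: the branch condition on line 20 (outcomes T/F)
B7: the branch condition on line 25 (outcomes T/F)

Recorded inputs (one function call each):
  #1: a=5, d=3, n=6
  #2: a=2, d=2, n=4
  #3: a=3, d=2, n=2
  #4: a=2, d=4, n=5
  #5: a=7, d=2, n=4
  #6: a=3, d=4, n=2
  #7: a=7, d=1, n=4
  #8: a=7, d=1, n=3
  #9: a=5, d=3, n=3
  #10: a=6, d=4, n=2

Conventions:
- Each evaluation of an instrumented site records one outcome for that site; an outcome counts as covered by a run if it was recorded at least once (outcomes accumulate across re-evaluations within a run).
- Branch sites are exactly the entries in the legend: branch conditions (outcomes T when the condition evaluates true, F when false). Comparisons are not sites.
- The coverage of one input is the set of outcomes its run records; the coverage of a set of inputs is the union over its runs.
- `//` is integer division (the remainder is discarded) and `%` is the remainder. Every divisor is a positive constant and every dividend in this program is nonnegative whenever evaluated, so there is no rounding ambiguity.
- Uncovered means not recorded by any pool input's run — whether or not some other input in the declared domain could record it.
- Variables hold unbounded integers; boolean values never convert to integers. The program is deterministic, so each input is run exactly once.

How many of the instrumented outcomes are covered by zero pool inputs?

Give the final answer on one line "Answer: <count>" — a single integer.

input #1 (a=5, d=3, n=6): covers B1=F, B2=F, B3=T, B5=F, B7=T
input #2 (a=2, d=2, n=4): covers B1=F, B2=F, B3=T, B5=F, B7=T
input #3 (a=3, d=2, n=2): covers B1=F, B2=F, B3=T, B5=T, B6=F, B7=F
input #4 (a=2, d=4, n=5): covers B1=F, B2=T, B5=F, B7=T
input #5 (a=7, d=2, n=4): covers B1=T, B2=F, B3=T, B5=T, B6=F, B7=T
input #6 (a=3, d=4, n=2): covers B1=F, B2=F, B3=T, B5=T, B6=F, B7=F
input #7 (a=7, d=1, n=4): covers B1=T, B2=T, B5=T, B6=F, B7=F
input #8 (a=7, d=1, n=3): covers B1=T, B2=T, B5=T, B6=F, B7=T
input #9 (a=5, d=3, n=3): covers B1=F, B2=F, B3=T, B5=T, B6=F, B7=T
input #10 (a=6, d=4, n=2): covers B1=F, B2=F, B3=T, B5=T, B6=F, B7=F
union over the pool: B1=T, B1=F, B2=T, B2=F, B3=T, B5=T, B5=F, B6=F, B7=T, B7=F
uncovered (4 of 14): B3=F, B4=T, B4=F, B6=T

Answer: 4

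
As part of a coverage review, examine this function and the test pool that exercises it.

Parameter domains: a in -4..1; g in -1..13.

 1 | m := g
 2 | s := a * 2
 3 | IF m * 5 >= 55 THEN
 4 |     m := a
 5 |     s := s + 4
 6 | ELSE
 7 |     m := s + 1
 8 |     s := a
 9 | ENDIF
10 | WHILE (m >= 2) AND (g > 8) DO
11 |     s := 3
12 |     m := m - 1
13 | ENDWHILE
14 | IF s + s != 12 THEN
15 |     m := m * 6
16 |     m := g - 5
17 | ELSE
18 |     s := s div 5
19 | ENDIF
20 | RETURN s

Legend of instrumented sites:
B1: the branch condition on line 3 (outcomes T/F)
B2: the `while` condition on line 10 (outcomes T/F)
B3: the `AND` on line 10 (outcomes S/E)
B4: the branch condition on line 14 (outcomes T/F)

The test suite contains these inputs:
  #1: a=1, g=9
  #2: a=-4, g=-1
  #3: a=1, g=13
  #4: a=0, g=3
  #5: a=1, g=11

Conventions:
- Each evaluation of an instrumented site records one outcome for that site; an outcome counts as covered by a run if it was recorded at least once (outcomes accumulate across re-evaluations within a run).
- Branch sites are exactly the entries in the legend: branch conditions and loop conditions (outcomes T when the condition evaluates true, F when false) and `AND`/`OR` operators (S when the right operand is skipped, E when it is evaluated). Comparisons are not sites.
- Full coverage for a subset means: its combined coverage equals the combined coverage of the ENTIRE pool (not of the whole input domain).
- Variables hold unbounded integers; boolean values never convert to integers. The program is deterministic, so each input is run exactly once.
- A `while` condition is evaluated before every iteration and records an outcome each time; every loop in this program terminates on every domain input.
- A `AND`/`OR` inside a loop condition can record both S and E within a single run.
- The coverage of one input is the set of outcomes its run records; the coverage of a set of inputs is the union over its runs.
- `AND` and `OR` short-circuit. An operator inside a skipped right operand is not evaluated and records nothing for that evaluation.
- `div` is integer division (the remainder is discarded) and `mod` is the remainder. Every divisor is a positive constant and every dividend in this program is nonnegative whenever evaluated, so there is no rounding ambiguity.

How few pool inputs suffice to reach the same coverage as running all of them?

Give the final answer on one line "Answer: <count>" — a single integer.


run #1 (a=1, g=9) runs B1->F, B3->E, B2->T, B3->E, B2->T, B3->S, B2->F, B4->T; records B1=F, B2=T, B2=F, B3=S, B3=E, B4=T
run #2 (a=-4, g=-1) runs B1->F, B3->S, B2->F, B4->T; records B1=F, B2=F, B3=S, B4=T
run #3 (a=1, g=13) runs B1->T, B3->S, B2->F, B4->F; records B1=T, B2=F, B3=S, B4=F
run #4 (a=0, g=3) runs B1->F, B3->S, B2->F, B4->T; records B1=F, B2=F, B3=S, B4=T
run #5 (a=1, g=11) runs B1->T, B3->S, B2->F, B4->F; records B1=T, B2=F, B3=S, B4=F
together the pool reaches 8 outcomes: B1=T, B1=F, B2=T, B2=F, B3=S, B3=E, B4=T, B4=F
checked all size-1 subsets: none covers 8 outcomes (max 6/8)
the canonical winner is {1, 3}: size 2, full 8-outcome coverage, earliest index list among size-2 covers
Answer: 2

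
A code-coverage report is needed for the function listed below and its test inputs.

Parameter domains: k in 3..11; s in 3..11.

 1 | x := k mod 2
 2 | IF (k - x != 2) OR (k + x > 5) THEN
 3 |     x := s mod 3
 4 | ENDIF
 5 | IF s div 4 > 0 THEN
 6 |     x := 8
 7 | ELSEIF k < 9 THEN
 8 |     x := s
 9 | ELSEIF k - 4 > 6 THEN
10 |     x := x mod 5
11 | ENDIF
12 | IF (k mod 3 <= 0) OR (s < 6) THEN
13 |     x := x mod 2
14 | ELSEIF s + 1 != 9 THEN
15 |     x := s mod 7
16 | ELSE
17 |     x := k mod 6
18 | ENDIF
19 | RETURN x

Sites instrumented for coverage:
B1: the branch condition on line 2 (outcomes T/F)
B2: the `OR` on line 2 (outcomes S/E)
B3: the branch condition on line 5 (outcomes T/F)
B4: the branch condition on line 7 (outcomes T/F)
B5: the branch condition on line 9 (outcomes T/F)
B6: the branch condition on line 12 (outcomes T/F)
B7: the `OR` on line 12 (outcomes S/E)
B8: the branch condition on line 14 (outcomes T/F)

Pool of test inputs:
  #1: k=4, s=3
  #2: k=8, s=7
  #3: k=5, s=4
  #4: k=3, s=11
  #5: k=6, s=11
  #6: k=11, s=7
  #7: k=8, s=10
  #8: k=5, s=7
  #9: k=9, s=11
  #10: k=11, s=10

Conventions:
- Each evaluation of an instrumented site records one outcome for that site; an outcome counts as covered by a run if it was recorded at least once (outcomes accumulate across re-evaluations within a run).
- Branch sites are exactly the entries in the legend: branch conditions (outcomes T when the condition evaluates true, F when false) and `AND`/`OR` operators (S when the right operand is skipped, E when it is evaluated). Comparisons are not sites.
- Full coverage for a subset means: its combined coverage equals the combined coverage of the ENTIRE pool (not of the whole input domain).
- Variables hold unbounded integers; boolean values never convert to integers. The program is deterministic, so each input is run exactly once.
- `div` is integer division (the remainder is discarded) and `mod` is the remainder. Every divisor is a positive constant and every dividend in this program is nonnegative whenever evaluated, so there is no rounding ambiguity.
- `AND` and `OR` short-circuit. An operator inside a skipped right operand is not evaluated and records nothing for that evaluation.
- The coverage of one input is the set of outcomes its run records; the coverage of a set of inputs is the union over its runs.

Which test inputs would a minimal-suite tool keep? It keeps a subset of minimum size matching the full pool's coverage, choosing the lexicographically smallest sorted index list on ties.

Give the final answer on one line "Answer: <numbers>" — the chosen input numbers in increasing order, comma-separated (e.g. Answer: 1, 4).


input #1 (k=4, s=3): covers B1=T, B2=S, B3=F, B4=T, B6=T, B7=E
input #2 (k=8, s=7): covers B1=T, B2=S, B3=T, B6=F, B7=E, B8=T
input #3 (k=5, s=4): covers B1=T, B2=S, B3=T, B6=T, B7=E
input #4 (k=3, s=11): covers B1=F, B2=E, B3=T, B6=T, B7=S
input #5 (k=6, s=11): covers B1=T, B2=S, B3=T, B6=T, B7=S
input #6 (k=11, s=7): covers B1=T, B2=S, B3=T, B6=F, B7=E, B8=T
input #7 (k=8, s=10): covers B1=T, B2=S, B3=T, B6=F, B7=E, B8=T
input #8 (k=5, s=7): covers B1=T, B2=S, B3=T, B6=F, B7=E, B8=T
input #9 (k=9, s=11): covers B1=T, B2=S, B3=T, B6=T, B7=S
input #10 (k=11, s=10): covers B1=T, B2=S, B3=T, B6=F, B7=E, B8=T
pool-wide coverage (12 outcomes): B1=T, B1=F, B2=S, B2=E, B3=T, B3=F, B4=T, B6=T, B6=F, B7=S, B7=E, B8=T
no size-1 subset reaches all 12 outcomes (best union: 6/12)
no size-2 subset reaches all 12 outcomes (best union: 10/12)
at size 3, {1, 2, 4} reaches all 12 outcomes; every lexicographically earlier size-3 subset fails
Answer: 1, 2, 4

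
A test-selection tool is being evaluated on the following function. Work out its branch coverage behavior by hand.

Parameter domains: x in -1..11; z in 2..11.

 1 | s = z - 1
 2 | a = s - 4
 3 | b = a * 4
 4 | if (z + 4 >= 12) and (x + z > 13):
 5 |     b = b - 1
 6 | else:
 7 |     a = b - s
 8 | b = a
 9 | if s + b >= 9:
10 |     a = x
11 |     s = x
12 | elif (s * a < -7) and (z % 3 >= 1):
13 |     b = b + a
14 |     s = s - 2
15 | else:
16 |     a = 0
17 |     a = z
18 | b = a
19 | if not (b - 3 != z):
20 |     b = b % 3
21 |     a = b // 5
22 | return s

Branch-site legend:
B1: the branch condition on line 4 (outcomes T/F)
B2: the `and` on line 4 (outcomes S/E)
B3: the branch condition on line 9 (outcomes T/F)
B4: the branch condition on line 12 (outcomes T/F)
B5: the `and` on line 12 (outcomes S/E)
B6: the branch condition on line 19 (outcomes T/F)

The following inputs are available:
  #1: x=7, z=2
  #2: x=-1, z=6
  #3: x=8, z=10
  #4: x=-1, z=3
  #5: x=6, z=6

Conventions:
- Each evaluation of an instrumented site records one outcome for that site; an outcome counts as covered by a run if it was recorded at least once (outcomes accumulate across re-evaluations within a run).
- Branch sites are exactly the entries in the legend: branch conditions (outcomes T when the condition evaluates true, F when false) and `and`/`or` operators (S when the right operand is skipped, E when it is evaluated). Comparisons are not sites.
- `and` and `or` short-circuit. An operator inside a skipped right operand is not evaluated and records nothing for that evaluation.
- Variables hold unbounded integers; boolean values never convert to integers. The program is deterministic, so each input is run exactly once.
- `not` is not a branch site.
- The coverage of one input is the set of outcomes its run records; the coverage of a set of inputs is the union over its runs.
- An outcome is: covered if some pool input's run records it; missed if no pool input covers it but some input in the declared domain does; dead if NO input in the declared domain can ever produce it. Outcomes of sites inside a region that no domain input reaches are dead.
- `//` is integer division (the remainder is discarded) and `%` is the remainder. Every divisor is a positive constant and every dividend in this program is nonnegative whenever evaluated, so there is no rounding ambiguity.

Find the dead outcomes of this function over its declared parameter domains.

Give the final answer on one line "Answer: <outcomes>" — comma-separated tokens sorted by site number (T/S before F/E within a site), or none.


sweeping the full domain (130 inputs) for each outcome:
  reachable outcomes have witnesses, e.g. B1=T (e.g. x=3, z=11), B1=F (e.g. x=-1, z=2), B2=S (e.g. x=-1, z=2), B2=E (e.g. x=-1, z=8)
Answer: none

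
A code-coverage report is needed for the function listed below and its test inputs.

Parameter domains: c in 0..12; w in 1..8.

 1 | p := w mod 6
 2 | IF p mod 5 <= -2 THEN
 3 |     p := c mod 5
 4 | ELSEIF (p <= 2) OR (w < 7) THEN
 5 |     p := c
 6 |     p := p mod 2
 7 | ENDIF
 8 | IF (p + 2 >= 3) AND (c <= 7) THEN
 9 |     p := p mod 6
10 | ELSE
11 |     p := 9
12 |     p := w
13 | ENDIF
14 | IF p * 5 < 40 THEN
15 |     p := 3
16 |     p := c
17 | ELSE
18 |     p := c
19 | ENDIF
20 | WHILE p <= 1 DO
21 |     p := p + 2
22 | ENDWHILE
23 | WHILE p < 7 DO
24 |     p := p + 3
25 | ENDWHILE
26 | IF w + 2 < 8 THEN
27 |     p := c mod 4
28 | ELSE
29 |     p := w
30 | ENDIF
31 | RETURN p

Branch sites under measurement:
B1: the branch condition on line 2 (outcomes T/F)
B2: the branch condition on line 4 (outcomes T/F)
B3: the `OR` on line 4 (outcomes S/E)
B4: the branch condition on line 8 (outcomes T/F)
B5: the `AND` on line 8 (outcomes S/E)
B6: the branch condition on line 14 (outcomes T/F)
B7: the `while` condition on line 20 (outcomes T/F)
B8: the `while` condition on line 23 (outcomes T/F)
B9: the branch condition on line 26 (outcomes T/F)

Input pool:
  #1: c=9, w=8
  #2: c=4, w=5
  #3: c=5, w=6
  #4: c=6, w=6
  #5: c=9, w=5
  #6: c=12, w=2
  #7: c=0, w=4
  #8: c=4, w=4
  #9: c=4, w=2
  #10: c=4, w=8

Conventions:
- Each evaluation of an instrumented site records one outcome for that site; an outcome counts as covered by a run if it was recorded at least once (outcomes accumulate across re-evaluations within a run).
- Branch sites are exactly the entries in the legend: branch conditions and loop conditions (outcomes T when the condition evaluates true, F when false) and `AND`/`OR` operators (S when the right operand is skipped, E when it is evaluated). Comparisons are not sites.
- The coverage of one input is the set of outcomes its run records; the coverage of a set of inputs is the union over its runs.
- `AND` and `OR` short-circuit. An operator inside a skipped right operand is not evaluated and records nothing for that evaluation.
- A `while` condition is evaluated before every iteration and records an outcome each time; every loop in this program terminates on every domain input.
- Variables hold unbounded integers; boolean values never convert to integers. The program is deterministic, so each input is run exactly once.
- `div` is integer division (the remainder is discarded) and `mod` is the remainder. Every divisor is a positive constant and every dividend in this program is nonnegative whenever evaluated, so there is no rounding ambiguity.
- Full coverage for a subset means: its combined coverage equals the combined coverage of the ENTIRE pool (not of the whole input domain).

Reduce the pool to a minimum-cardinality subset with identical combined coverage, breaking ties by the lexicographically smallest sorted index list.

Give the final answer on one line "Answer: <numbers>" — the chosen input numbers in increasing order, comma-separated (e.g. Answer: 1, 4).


input #1 (c=9, w=8): events B1->F, B3->S, B2->T, B5->E, B4->F, B6->F, B7->F, B8->F, B9->F; covers B1=F, B2=T, B3=S, B4=F, B5=E, B6=F, B7=F, B8=F, B9=F
input #2 (c=4, w=5): events B1->F, B3->E, B2->T, B5->S, B4->F, B6->T, B7->F, B8->T, B8->F, B9->T; covers B1=F, B2=T, B3=E, B4=F, B5=S, B6=T, B7=F, B8=T, B8=F, B9=T
input #3 (c=5, w=6): events B1->F, B3->S, B2->T, B5->E, B4->T, B6->T, B7->F, B8->T, B8->F, B9->F; covers B1=F, B2=T, B3=S, B4=T, B5=E, B6=T, B7=F, B8=T, B8=F, B9=F
input #4 (c=6, w=6): events B1->F, B3->S, B2->T, B5->S, B4->F, B6->T, B7->F, B8->T, B8->F, B9->F; covers B1=F, B2=T, B3=S, B4=F, B5=S, B6=T, B7=F, B8=T, B8=F, B9=F
input #5 (c=9, w=5): events B1->F, B3->E, B2->T, B5->E, B4->F, B6->T, B7->F, B8->F, B9->T; covers B1=F, B2=T, B3=E, B4=F, B5=E, B6=T, B7=F, B8=F, B9=T
input #6 (c=12, w=2): events B1->F, B3->S, B2->T, B5->S, B4->F, B6->T, B7->F, B8->F, B9->T; covers B1=F, B2=T, B3=S, B4=F, B5=S, B6=T, B7=F, B8=F, B9=T
input #7 (c=0, w=4): events B1->F, B3->E, B2->T, B5->S, B4->F, B6->T, B7->T, B7->F, B8->T, B8->T, B8->F, B9->T; covers B1=F, B2=T, B3=E, B4=F, B5=S, B6=T, B7=T, B7=F, B8=T, B8=F, B9=T
input #8 (c=4, w=4): events B1->F, B3->E, B2->T, B5->S, B4->F, B6->T, B7->F, B8->T, B8->F, B9->T; covers B1=F, B2=T, B3=E, B4=F, B5=S, B6=T, B7=F, B8=T, B8=F, B9=T
input #9 (c=4, w=2): events B1->F, B3->S, B2->T, B5->S, B4->F, B6->T, B7->F, B8->T, B8->F, B9->T; covers B1=F, B2=T, B3=S, B4=F, B5=S, B6=T, B7=F, B8=T, B8=F, B9=T
input #10 (c=4, w=8): events B1->F, B3->S, B2->T, B5->S, B4->F, B6->F, B7->F, B8->T, B8->F, B9->F; covers B1=F, B2=T, B3=S, B4=F, B5=S, B6=F, B7=F, B8=T, B8=F, B9=F
union over all inputs: B1=F, B2=T, B3=S, B3=E, B4=T, B4=F, B5=S, B5=E, B6=T, B6=F, B7=T, B7=F, B8=T, B8=F, B9=T, B9=F (16 outcomes)
size 1 is not enough: best union over all size-1 subsets is 11/16
size 2 is not enough: best union over all size-2 subsets is 15/16
at size 3, {1, 3, 7} reaches all 16 outcomes; every lexicographically earlier size-3 subset fails
Answer: 1, 3, 7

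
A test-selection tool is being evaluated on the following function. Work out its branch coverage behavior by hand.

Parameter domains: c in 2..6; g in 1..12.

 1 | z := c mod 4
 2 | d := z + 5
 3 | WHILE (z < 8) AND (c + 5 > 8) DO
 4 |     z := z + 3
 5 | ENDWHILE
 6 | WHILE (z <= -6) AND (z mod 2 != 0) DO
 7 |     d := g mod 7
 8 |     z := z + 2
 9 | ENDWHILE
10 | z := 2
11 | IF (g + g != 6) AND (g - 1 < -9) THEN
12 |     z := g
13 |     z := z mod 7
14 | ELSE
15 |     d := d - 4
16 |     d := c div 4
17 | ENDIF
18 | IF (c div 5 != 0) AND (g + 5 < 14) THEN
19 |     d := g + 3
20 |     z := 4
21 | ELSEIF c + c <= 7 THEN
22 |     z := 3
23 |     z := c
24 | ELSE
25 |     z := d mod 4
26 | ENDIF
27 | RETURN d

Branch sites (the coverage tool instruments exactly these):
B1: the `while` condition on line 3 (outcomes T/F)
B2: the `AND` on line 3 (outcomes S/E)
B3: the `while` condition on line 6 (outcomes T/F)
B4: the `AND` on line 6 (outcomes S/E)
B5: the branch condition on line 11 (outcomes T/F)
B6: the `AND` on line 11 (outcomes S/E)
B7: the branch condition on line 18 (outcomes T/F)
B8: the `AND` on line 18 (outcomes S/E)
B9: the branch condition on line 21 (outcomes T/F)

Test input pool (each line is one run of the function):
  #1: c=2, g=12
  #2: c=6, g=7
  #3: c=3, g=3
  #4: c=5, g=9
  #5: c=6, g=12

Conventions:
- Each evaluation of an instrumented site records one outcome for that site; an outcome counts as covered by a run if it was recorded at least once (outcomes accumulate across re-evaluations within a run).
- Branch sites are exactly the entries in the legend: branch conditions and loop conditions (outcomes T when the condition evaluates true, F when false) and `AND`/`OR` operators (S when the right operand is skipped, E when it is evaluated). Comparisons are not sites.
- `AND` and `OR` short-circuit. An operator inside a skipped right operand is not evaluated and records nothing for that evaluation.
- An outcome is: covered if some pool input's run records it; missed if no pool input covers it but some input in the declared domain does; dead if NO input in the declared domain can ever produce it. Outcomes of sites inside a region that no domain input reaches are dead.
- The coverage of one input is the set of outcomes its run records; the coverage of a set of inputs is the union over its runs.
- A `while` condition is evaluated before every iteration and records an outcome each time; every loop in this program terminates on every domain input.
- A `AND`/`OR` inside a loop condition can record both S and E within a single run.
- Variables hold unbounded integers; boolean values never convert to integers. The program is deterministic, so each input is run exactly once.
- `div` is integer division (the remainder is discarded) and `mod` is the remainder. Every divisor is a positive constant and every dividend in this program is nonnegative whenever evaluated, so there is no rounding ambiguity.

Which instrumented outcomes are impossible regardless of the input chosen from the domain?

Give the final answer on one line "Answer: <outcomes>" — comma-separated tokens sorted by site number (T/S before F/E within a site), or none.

checking every outcome against all 60 domain inputs:
  B3=T: zero occurrences over every domain input -> dead
  B4=E: zero occurrences over every domain input -> dead
  B5=T: zero occurrences over every domain input -> dead
  reachable outcomes have witnesses, e.g. B1=T (e.g. c=4, g=1), B1=F (e.g. c=2, g=1), B2=S (e.g. c=4, g=1), B2=E (e.g. c=2, g=1)

Answer: B3=T, B4=E, B5=T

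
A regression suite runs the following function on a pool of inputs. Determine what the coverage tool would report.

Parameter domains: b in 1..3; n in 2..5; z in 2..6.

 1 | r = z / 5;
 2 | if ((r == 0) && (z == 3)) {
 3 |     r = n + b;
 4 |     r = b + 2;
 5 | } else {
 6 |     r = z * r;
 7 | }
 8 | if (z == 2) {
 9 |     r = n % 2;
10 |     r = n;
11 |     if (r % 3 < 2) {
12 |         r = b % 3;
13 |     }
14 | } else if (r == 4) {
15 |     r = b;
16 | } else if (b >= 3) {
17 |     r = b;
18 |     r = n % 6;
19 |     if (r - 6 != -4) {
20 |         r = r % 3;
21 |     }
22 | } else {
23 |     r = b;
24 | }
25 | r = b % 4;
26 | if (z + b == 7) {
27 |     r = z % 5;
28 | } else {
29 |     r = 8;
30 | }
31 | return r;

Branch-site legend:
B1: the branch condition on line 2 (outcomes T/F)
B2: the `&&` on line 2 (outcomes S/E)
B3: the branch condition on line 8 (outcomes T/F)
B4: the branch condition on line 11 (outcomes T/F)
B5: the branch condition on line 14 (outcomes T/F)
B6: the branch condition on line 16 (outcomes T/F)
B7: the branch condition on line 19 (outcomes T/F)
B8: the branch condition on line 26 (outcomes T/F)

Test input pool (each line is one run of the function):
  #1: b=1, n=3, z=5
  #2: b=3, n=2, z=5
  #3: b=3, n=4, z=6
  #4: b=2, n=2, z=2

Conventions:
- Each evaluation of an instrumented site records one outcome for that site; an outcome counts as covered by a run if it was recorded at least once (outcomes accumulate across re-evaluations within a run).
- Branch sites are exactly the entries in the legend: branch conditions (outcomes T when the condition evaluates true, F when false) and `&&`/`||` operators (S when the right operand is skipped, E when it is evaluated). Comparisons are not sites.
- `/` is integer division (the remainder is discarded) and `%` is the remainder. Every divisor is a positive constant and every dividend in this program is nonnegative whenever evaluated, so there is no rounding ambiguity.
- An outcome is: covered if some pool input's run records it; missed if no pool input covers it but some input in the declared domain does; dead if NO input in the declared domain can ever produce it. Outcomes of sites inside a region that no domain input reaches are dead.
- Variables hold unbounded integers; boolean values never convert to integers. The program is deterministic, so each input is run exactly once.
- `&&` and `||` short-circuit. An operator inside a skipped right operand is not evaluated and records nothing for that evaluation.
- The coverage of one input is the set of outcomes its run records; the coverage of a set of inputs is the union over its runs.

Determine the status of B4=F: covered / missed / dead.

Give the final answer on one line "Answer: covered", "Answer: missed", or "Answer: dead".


B4=F is recorded by pool input(s) 4 -> covered
Answer: covered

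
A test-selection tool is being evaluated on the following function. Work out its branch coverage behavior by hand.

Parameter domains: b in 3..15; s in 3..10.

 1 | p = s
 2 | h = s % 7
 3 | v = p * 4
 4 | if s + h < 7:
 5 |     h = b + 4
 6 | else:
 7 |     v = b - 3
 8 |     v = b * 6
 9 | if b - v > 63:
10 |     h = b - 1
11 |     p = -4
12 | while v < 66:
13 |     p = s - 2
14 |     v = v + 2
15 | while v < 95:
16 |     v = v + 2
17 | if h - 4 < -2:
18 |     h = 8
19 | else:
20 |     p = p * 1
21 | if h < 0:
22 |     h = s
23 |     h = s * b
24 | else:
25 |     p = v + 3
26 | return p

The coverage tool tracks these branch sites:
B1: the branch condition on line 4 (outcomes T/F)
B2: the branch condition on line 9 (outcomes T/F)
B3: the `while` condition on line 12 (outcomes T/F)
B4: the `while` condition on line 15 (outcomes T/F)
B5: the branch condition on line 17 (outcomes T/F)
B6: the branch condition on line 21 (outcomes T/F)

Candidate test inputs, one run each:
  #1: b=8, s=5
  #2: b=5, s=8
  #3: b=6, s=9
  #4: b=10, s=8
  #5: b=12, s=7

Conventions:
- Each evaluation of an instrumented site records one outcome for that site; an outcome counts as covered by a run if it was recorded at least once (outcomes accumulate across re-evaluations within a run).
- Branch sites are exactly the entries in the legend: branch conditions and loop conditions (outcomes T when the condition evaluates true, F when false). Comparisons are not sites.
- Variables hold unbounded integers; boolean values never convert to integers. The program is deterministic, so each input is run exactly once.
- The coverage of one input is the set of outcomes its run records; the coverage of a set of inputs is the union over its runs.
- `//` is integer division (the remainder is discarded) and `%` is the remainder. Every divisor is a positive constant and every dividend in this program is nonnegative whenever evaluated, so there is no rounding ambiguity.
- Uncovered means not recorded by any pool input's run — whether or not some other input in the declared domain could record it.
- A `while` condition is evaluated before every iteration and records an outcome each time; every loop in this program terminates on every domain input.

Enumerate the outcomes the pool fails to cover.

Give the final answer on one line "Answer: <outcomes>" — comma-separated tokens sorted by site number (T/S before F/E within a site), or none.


run #1 (b=8, s=5) runs B1->F, B2->F, B3->T, B3->T, B3->T, B3->T, B3->T, B3->T, B3->T, B3->T, B3->T, B3->F, B4->T, B4->T, ...; records B1=F, B2=F, B3=T, B3=F, B4=T, B4=F, B5=F, B6=F
run #2 (b=5, s=8) runs B1->F, B2->F, B3->T, B3->T, B3->T, B3->T, B3->T, B3->T, B3->T, B3->T, B3->T, B3->T, B3->T, B3->T, ...; records B1=F, B2=F, B3=T, B3=F, B4=T, B4=F, B5=T, B6=F
run #3 (b=6, s=9) runs B1->F, B2->F, B3->T, B3->T, B3->T, B3->T, B3->T, B3->T, B3->T, B3->T, B3->T, B3->T, B3->T, B3->T, ...; records B1=F, B2=F, B3=T, B3=F, B4=T, B4=F, B5=F, B6=F
run #4 (b=10, s=8) runs B1->F, B2->F, B3->T, B3->T, B3->T, B3->F, B4->T, B4->T, B4->T, B4->T, B4->T, B4->T, B4->T, B4->T, ...; records B1=F, B2=F, B3=T, B3=F, B4=T, B4=F, B5=T, B6=F
run #5 (b=12, s=7) runs B1->F, B2->F, B3->F, B4->T, B4->T, B4->T, B4->T, B4->T, B4->T, B4->T, B4->T, B4->T, B4->T, B4->T, ...; records B1=F, B2=F, B3=F, B4=T, B4=F, B5=T, B6=F
union over the pool: B1=F, B2=F, B3=T, B3=F, B4=T, B4=F, B5=T, B5=F, B6=F
uncovered (3 of 12): B1=T, B2=T, B6=T
Answer: B1=T, B2=T, B6=T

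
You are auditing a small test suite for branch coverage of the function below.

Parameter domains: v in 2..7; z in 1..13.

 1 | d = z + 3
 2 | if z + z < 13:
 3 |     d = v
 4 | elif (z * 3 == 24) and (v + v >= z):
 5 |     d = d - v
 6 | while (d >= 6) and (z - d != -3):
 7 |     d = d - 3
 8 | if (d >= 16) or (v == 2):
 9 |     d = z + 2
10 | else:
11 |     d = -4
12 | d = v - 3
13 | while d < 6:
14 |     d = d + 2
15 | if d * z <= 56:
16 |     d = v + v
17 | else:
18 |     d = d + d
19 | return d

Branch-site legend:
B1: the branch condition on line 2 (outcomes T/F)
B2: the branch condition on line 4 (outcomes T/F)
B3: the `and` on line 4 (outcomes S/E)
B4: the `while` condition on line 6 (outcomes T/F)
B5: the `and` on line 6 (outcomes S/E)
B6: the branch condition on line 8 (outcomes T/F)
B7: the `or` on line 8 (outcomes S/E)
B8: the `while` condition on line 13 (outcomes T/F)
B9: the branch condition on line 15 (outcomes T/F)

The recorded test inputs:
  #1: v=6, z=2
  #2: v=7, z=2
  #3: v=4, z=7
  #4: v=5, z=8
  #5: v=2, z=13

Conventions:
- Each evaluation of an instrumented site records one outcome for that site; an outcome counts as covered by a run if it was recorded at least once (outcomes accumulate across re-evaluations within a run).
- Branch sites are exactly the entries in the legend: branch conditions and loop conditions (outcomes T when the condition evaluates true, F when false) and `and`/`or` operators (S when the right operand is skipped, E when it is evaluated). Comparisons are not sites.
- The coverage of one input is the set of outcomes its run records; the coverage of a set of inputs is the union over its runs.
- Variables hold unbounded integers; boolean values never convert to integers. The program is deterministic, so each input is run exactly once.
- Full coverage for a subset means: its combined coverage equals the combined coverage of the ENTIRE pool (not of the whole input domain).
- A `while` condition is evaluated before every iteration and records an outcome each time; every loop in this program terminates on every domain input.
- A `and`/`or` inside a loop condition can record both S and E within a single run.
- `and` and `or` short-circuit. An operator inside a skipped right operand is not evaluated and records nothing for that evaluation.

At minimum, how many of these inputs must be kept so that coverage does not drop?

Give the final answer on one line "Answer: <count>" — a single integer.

run #1 (v=6, z=2) runs B1->T, B5->E, B4->T, B5->S, B4->F, B7->E, B6->F, B8->T, B8->T, B8->F, B9->T; records B1=T, B4=T, B4=F, B5=S, B5=E, B6=F, B7=E, B8=T, B8=F, B9=T
run #2 (v=7, z=2) runs B1->T, B5->E, B4->T, B5->S, B4->F, B7->E, B6->F, B8->T, B8->F, B9->T; records B1=T, B4=T, B4=F, B5=S, B5=E, B6=F, B7=E, B8=T, B8=F, B9=T
run #3 (v=4, z=7) runs B1->F, B3->S, B2->F, B5->E, B4->F, B7->E, B6->F, B8->T, B8->T, B8->T, B8->F, B9->T; records B1=F, B2=F, B3=S, B4=F, B5=E, B6=F, B7=E, B8=T, B8=F, B9=T
run #4 (v=5, z=8) runs B1->F, B3->E, B2->T, B5->E, B4->T, B5->S, B4->F, B7->E, B6->F, B8->T, B8->T, B8->F, B9->T; records B1=F, B2=T, B3=E, B4=T, B4=F, B5=S, B5=E, B6=F, B7=E, B8=T, B8=F, B9=T
run #5 (v=2, z=13) runs B1->F, B3->S, B2->F, B5->E, B4->F, B7->S, B6->T, B8->T, B8->T, B8->T, B8->T, B8->F, B9->F; records B1=F, B2=F, B3=S, B4=F, B5=E, B6=T, B7=S, B8=T, B8=F, B9=F
union over all inputs: B1=T, B1=F, B2=T, B2=F, B3=S, B3=E, B4=T, B4=F, B5=S, B5=E, B6=T, B6=F, B7=S, B7=E, B8=T, B8=F, B9=T, B9=F (18 outcomes)
no size-1 subset reaches all 18 outcomes (best union: 12/18)
no size-2 subset reaches all 18 outcomes (best union: 17/18)
the canonical winner is {1, 4, 5}: size 3, full 18-outcome coverage, earliest index list among size-3 covers

Answer: 3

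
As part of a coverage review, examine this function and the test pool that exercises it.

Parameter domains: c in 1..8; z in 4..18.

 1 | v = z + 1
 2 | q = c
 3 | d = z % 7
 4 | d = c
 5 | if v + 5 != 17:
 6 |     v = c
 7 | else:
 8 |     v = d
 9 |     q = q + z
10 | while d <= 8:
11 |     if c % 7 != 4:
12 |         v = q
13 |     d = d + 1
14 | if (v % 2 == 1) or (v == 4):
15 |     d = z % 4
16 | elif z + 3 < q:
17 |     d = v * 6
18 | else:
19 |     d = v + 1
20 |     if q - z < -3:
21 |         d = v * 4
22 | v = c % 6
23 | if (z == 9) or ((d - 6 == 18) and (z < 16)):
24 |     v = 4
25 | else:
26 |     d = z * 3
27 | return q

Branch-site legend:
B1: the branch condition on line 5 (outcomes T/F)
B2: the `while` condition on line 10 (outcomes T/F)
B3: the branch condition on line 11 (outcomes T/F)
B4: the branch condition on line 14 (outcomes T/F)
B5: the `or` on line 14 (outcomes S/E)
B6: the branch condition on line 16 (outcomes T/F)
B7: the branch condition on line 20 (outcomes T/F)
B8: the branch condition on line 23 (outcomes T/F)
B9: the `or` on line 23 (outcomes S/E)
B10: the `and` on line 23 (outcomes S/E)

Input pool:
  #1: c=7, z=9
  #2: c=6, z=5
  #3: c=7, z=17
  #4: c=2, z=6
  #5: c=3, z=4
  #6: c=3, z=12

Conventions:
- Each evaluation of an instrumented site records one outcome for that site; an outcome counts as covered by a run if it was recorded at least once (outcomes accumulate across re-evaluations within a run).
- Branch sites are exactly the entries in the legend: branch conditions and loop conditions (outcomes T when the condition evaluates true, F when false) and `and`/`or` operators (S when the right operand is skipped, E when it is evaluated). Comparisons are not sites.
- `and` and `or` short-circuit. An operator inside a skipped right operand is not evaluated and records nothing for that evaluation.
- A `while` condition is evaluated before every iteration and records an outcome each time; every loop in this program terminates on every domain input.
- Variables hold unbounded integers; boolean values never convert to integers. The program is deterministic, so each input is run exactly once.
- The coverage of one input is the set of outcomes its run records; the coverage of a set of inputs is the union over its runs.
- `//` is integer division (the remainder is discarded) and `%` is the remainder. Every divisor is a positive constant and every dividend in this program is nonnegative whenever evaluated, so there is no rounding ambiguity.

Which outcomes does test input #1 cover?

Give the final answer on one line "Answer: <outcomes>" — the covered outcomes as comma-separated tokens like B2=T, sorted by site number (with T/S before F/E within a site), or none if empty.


Event log for input #1 (c=7, z=9):
  B1->T, B2->T, B3->T, B2->T, B3->T, B2->F, B5->S, B4->T, B9->S, B8->T
distinct outcomes covered: B1=T, B2=T, B2=F, B3=T, B4=T, B5=S, B8=T, B9=S
Answer: B1=T, B2=T, B2=F, B3=T, B4=T, B5=S, B8=T, B9=S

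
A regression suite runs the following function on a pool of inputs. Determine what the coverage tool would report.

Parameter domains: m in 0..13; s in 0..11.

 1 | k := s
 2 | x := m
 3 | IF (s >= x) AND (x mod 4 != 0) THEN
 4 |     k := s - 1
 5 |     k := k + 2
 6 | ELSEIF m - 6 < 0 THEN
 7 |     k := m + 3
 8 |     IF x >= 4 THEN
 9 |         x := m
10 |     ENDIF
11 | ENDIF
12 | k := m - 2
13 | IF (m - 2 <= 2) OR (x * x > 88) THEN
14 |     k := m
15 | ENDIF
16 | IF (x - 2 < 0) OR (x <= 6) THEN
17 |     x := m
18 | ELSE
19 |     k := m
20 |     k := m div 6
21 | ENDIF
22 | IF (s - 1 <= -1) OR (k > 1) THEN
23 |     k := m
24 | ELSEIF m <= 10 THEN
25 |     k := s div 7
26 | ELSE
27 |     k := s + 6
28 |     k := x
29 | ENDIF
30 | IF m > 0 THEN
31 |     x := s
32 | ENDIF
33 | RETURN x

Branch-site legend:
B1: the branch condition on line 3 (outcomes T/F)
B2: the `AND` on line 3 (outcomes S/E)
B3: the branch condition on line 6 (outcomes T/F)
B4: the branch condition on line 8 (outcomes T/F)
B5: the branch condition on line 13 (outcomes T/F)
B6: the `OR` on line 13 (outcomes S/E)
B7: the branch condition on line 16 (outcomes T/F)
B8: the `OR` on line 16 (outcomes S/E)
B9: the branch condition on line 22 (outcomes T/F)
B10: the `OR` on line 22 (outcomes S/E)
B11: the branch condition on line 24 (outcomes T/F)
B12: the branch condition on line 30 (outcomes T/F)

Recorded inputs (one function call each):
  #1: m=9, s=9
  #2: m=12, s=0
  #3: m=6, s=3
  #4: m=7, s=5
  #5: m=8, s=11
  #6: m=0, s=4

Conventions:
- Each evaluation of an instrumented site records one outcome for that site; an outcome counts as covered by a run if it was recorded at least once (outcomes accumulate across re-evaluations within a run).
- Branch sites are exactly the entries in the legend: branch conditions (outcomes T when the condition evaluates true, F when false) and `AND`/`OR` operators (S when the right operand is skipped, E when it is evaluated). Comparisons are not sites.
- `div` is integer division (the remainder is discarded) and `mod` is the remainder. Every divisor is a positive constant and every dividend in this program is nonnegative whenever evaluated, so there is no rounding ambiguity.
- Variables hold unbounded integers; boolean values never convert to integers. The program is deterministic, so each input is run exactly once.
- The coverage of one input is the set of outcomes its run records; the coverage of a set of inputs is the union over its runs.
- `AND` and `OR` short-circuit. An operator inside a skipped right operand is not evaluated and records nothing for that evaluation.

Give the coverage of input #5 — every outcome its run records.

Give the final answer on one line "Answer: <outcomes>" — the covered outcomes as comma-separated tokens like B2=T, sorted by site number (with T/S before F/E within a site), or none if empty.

Simulating input #5 (m=8, s=11) step by step:
  B2->E, B1->F, B3->F, B6->E, B5->F, B8->E, B7->F, B10->E, B9->F, B11->T
  B12->T
collecting distinct outcomes: B1=F, B2=E, B3=F, B5=F, B6=E, B7=F, B8=E, B9=F, B10=E, B11=T, B12=T

Answer: B1=F, B2=E, B3=F, B5=F, B6=E, B7=F, B8=E, B9=F, B10=E, B11=T, B12=T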